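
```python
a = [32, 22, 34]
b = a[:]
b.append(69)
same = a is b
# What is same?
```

After line 1: a = [32, 22, 34]
After line 2 (b = a[:] is a shallow copy, new object): a = [32, 22, 34], b = [32, 22, 34]
After line 3 (append only mutates b): a = [32, 22, 34], b = [32, 22, 34, 69]
After line 4 (same = a is b; different objects -> False): same = False

False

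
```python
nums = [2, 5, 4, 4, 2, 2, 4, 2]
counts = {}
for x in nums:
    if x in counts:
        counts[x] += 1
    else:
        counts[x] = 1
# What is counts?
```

Initial: counts = {}, nums = [2, 5, 4, 4, 2, 2, 4, 2]
See 2: counts = {2: 1}
See 5: counts = {2: 1, 5: 1}
See 4: counts = {2: 1, 5: 1, 4: 1}
See 4: counts = {2: 1, 5: 1, 4: 2}
See 2: counts = {2: 2, 5: 1, 4: 2}
See 2: counts = {2: 3, 5: 1, 4: 2}
See 4: counts = {2: 3, 5: 1, 4: 3}
See 2: counts = {2: 4, 5: 1, 4: 3}

{2: 4, 5: 1, 4: 3}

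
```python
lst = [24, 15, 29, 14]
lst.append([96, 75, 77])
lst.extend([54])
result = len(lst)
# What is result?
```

After line 1: lst = [24, 15, 29, 14]
After line 2 (append adds [96, 75, 77] as single element): lst = [24, 15, 29, 14, [96, 75, 77]]
After line 3 (extend unpacks [54], adds 54): lst = [24, 15, 29, 14, [96, 75, 77], 54]
After line 4: result = len(lst) = 6

6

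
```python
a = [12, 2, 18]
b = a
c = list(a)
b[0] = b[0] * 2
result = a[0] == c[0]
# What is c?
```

After line 1: a = [12, 2, 18]
After line 2 (b = a, alias): a = [12, 2, 18], b = [12, 2, 18]
After line 3 (c = list(a) is a copy, new object): c = [12, 2, 18]
After line 4 (b[0] = 12 * 2 = 24; mutates shared a/b): a = b = [24, 2, 18], c = [12, 2, 18]
After line 5 (a[0] = 24, c[0] = 12; result = False)

[12, 2, 18]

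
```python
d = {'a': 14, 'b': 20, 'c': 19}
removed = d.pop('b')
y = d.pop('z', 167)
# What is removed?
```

After line 1: d = {'a': 14, 'b': 20, 'c': 19}
After line 2 (pop 'b' returns 20): d = {'a': 14, 'c': 19}, removed = 20
After line 3 (pop 'z' missing, returns default 167): d = {'a': 14, 'c': 19}, y = 167

20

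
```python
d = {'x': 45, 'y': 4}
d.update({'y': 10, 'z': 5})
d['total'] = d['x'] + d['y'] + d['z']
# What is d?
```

After line 1: d = {'x': 45, 'y': 4}
After line 2 (y overwritten, z added): d = {'x': 45, 'y': 10, 'z': 5}
After line 3 (total = 45 + 10 + 5 = 60): d = {'x': 45, 'y': 10, 'z': 5, 'total': 60}

{'x': 45, 'y': 10, 'z': 5, 'total': 60}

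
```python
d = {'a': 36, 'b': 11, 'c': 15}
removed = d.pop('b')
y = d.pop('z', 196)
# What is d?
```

After line 1: d = {'a': 36, 'b': 11, 'c': 15}
After line 2 (pop 'b' returns 11): d = {'a': 36, 'c': 15}, removed = 11
After line 3 (pop 'z' missing, returns default 196): d = {'a': 36, 'c': 15}, y = 196

{'a': 36, 'c': 15}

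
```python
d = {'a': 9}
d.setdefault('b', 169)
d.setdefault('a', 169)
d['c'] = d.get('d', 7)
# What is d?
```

After line 1: d = {'a': 9}
After line 2 (setdefault adds 'b'=169): d = {'a': 9, 'b': 169}
After line 3 (setdefault 'a' no-op, already exists): d = {'a': 9, 'b': 169}
After line 4 (get('d', 7) returns default since 'd' not in d): d = {'a': 9, 'b': 169, 'c': 7}

{'a': 9, 'b': 169, 'c': 7}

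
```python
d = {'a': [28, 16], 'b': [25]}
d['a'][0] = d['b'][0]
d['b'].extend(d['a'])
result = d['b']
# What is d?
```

After line 1: d = {'a': [28, 16], 'b': [25]}
After line 2 (a[0] = b[0] = 25): d = {'a': [25, 16], 'b': [25]}
After line 3 (b.extend(a) appends [25, 16]): d = {'a': [25, 16], 'b': [25, 25, 16]}
After line 4: result = d['b'] = [25, 25, 16]

{'a': [25, 16], 'b': [25, 25, 16]}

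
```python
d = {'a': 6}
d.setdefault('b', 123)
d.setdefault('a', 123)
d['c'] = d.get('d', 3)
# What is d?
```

After line 1: d = {'a': 6}
After line 2 (setdefault adds 'b'=123): d = {'a': 6, 'b': 123}
After line 3 (setdefault 'a' no-op, already exists): d = {'a': 6, 'b': 123}
After line 4 (get('d', 3) returns default since 'd' not in d): d = {'a': 6, 'b': 123, 'c': 3}

{'a': 6, 'b': 123, 'c': 3}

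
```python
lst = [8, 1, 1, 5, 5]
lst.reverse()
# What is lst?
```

[5, 5, 1, 1, 8]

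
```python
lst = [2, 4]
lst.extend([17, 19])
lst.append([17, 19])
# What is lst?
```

After line 1: lst = [2, 4]
After line 2 (extend unpacks [17, 19]): lst = [2, 4, 17, 19]
After line 3 (append adds [17, 19] as single element): lst = [2, 4, 17, 19, [17, 19]]

[2, 4, 17, 19, [17, 19]]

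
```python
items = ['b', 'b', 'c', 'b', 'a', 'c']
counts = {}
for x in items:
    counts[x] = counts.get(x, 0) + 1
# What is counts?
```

Initial: counts = {}, items = ['b', 'b', 'c', 'b', 'a', 'c']
See 'b': counts = {'b': 1}
See 'b': counts = {'b': 2}
See 'c': counts = {'b': 2, 'c': 1}
See 'b': counts = {'b': 3, 'c': 1}
See 'a': counts = {'b': 3, 'c': 1, 'a': 1}
See 'c': counts = {'b': 3, 'c': 2, 'a': 1}

{'b': 3, 'c': 2, 'a': 1}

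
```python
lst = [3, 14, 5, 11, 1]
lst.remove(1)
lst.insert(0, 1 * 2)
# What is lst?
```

After line 1: lst = [3, 14, 5, 11, 1]
After line 2 (remove first 1): lst = [3, 14, 5, 11]
After line 3 (insert 2 at index 0): lst = [2, 3, 14, 5, 11]

[2, 3, 14, 5, 11]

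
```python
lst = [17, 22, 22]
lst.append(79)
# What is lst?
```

[17, 22, 22, 79]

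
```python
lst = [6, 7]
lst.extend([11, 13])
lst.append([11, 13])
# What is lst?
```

After line 1: lst = [6, 7]
After line 2 (extend unpacks [11, 13]): lst = [6, 7, 11, 13]
After line 3 (append adds [11, 13] as single element): lst = [6, 7, 11, 13, [11, 13]]

[6, 7, 11, 13, [11, 13]]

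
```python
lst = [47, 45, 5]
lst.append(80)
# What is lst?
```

[47, 45, 5, 80]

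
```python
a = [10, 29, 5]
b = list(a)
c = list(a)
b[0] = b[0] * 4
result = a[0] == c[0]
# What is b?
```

After line 1: a = [10, 29, 5]
After line 2 (b = list(a), copy): a = [10, 29, 5], b = [10, 29, 5]
After line 3 (c = list(a) is a copy, new object): c = [10, 29, 5]
After line 4 (b[0] = 10 * 4 = 40; only b mutates (copy)): a = [10, 29, 5], b = [40, 29, 5], c = [10, 29, 5]
After line 5 (a[0] = 10, c[0] = 10; result = True)

[40, 29, 5]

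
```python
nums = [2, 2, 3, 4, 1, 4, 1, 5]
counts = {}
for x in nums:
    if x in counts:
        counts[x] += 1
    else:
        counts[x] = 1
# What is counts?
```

Initial: counts = {}, nums = [2, 2, 3, 4, 1, 4, 1, 5]
See 2: counts = {2: 1}
See 2: counts = {2: 2}
See 3: counts = {2: 2, 3: 1}
See 4: counts = {2: 2, 3: 1, 4: 1}
See 1: counts = {2: 2, 3: 1, 4: 1, 1: 1}
See 4: counts = {2: 2, 3: 1, 4: 2, 1: 1}
See 1: counts = {2: 2, 3: 1, 4: 2, 1: 2}
See 5: counts = {2: 2, 3: 1, 4: 2, 1: 2, 5: 1}

{2: 2, 3: 1, 4: 2, 1: 2, 5: 1}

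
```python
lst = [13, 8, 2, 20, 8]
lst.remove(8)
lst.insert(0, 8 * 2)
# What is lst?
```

After line 1: lst = [13, 8, 2, 20, 8]
After line 2 (remove first 8): lst = [13, 2, 20, 8]
After line 3 (insert 16 at index 0): lst = [16, 13, 2, 20, 8]

[16, 13, 2, 20, 8]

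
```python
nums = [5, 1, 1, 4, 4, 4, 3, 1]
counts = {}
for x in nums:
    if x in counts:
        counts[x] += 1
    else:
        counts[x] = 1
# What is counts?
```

Initial: counts = {}, nums = [5, 1, 1, 4, 4, 4, 3, 1]
See 5: counts = {5: 1}
See 1: counts = {5: 1, 1: 1}
See 1: counts = {5: 1, 1: 2}
See 4: counts = {5: 1, 1: 2, 4: 1}
See 4: counts = {5: 1, 1: 2, 4: 2}
See 4: counts = {5: 1, 1: 2, 4: 3}
See 3: counts = {5: 1, 1: 2, 4: 3, 3: 1}
See 1: counts = {5: 1, 1: 3, 4: 3, 3: 1}

{5: 1, 1: 3, 4: 3, 3: 1}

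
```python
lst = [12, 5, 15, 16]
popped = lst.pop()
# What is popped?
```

16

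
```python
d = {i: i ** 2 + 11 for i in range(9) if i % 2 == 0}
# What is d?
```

{0: 11, 2: 15, 4: 27, 6: 47, 8: 75}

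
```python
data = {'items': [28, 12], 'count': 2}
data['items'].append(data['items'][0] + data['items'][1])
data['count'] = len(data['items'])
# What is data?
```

After line 1: data = {'items': [28, 12], 'count': 2}
After line 2 (append 28 + 12 = 40): data = {'items': [28, 12, 40], 'count': 2}
After line 3 (count = len(items) = 3): data = {'items': [28, 12, 40], 'count': 3}

{'items': [28, 12, 40], 'count': 3}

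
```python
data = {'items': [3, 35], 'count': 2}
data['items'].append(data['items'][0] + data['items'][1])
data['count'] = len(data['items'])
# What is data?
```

After line 1: data = {'items': [3, 35], 'count': 2}
After line 2 (append 3 + 35 = 38): data = {'items': [3, 35, 38], 'count': 2}
After line 3 (count = len(items) = 3): data = {'items': [3, 35, 38], 'count': 3}

{'items': [3, 35, 38], 'count': 3}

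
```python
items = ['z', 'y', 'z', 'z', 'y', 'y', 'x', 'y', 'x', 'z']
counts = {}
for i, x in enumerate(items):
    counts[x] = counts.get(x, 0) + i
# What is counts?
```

Initial: counts = {}, items = ['z', 'y', 'z', 'z', 'y', 'y', 'x', 'y', 'x', 'z']
i=0, x='z': counts = {'z': 0}
i=1, x='y': counts = {'z': 0, 'y': 1}
i=2, x='z': counts = {'z': 2, 'y': 1}
i=3, x='z': counts = {'z': 5, 'y': 1}
i=4, x='y': counts = {'z': 5, 'y': 5}
i=5, x='y': counts = {'z': 5, 'y': 10}
i=6, x='x': counts = {'z': 5, 'y': 10, 'x': 6}
i=7, x='y': counts = {'z': 5, 'y': 17, 'x': 6}
i=8, x='x': counts = {'z': 5, 'y': 17, 'x': 14}
i=9, x='z': counts = {'z': 14, 'y': 17, 'x': 14}

{'z': 14, 'y': 17, 'x': 14}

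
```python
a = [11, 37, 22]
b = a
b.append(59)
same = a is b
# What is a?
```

After line 1: a = [11, 37, 22]
After line 2 (b = a is an alias, same object): a = [11, 37, 22], b = [11, 37, 22]
After line 3 (b.append mutates the shared list): a = [11, 37, 22, 59], b = [11, 37, 22, 59]
After line 4 (same = a is b; same object -> True): same = True

[11, 37, 22, 59]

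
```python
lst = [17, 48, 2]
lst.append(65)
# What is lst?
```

[17, 48, 2, 65]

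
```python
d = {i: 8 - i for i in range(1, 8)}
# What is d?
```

{1: 7, 2: 6, 3: 5, 4: 4, 5: 3, 6: 2, 7: 1}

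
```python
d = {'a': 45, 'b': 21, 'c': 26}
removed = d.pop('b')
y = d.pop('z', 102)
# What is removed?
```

After line 1: d = {'a': 45, 'b': 21, 'c': 26}
After line 2 (pop 'b' returns 21): d = {'a': 45, 'c': 26}, removed = 21
After line 3 (pop 'z' missing, returns default 102): d = {'a': 45, 'c': 26}, y = 102

21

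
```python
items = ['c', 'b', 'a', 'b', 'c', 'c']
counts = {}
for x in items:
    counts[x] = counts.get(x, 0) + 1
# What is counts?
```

Initial: counts = {}, items = ['c', 'b', 'a', 'b', 'c', 'c']
See 'c': counts = {'c': 1}
See 'b': counts = {'c': 1, 'b': 1}
See 'a': counts = {'c': 1, 'b': 1, 'a': 1}
See 'b': counts = {'c': 1, 'b': 2, 'a': 1}
See 'c': counts = {'c': 2, 'b': 2, 'a': 1}
See 'c': counts = {'c': 3, 'b': 2, 'a': 1}

{'c': 3, 'b': 2, 'a': 1}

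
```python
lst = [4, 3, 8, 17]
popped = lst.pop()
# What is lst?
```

[4, 3, 8]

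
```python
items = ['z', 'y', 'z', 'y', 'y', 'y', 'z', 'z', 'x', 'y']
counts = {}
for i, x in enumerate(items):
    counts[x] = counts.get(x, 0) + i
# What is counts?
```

Initial: counts = {}, items = ['z', 'y', 'z', 'y', 'y', 'y', 'z', 'z', 'x', 'y']
i=0, x='z': counts = {'z': 0}
i=1, x='y': counts = {'z': 0, 'y': 1}
i=2, x='z': counts = {'z': 2, 'y': 1}
i=3, x='y': counts = {'z': 2, 'y': 4}
i=4, x='y': counts = {'z': 2, 'y': 8}
i=5, x='y': counts = {'z': 2, 'y': 13}
i=6, x='z': counts = {'z': 8, 'y': 13}
i=7, x='z': counts = {'z': 15, 'y': 13}
i=8, x='x': counts = {'z': 15, 'y': 13, 'x': 8}
i=9, x='y': counts = {'z': 15, 'y': 22, 'x': 8}

{'z': 15, 'y': 22, 'x': 8}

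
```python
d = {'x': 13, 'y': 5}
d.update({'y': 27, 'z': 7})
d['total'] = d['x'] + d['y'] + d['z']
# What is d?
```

After line 1: d = {'x': 13, 'y': 5}
After line 2 (y overwritten, z added): d = {'x': 13, 'y': 27, 'z': 7}
After line 3 (total = 13 + 27 + 7 = 47): d = {'x': 13, 'y': 27, 'z': 7, 'total': 47}

{'x': 13, 'y': 27, 'z': 7, 'total': 47}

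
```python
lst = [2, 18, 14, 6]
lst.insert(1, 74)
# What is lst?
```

[2, 74, 18, 14, 6]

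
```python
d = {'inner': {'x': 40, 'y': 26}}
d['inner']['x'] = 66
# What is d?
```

After line 1: d = {'inner': {'x': 40, 'y': 26}}
After line 2 (inner x overwritten): d = {'inner': {'x': 66, 'y': 26}}

{'inner': {'x': 66, 'y': 26}}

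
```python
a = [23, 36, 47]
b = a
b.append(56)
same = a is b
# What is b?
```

After line 1: a = [23, 36, 47]
After line 2 (b = a is an alias, same object): a = [23, 36, 47], b = [23, 36, 47]
After line 3 (b.append mutates the shared list): a = [23, 36, 47, 56], b = [23, 36, 47, 56]
After line 4 (same = a is b; same object -> True): same = True

[23, 36, 47, 56]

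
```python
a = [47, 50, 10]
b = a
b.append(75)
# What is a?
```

After line 1: a = [47, 50, 10]
After line 2 (b = a is an alias, same object): a = [47, 50, 10], b = [47, 50, 10]
After line 3 (b.append mutates the shared list): a = [47, 50, 10, 75], b = [47, 50, 10, 75]

[47, 50, 10, 75]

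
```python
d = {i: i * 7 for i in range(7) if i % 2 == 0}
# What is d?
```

{0: 0, 2: 14, 4: 28, 6: 42}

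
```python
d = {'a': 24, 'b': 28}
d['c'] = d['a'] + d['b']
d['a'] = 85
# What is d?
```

After line 1: d = {'a': 24, 'b': 28}
After line 2 (d['c'] = 24 + 28): d = {'a': 24, 'b': 28, 'c': 52}
After line 3: d = {'a': 85, 'b': 28, 'c': 52}

{'a': 85, 'b': 28, 'c': 52}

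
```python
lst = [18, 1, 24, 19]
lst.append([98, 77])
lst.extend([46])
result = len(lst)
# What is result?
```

After line 1: lst = [18, 1, 24, 19]
After line 2 (append adds [98, 77] as single element): lst = [18, 1, 24, 19, [98, 77]]
After line 3 (extend unpacks [46], adds 46): lst = [18, 1, 24, 19, [98, 77], 46]
After line 4: result = len(lst) = 6

6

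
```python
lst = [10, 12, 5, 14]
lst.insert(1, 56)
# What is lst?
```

[10, 56, 12, 5, 14]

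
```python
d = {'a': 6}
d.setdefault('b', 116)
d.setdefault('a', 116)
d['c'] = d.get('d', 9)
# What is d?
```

After line 1: d = {'a': 6}
After line 2 (setdefault adds 'b'=116): d = {'a': 6, 'b': 116}
After line 3 (setdefault 'a' no-op, already exists): d = {'a': 6, 'b': 116}
After line 4 (get('d', 9) returns default since 'd' not in d): d = {'a': 6, 'b': 116, 'c': 9}

{'a': 6, 'b': 116, 'c': 9}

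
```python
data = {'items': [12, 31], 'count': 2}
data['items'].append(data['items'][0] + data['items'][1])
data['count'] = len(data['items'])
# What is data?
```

After line 1: data = {'items': [12, 31], 'count': 2}
After line 2 (append 12 + 31 = 43): data = {'items': [12, 31, 43], 'count': 2}
After line 3 (count = len(items) = 3): data = {'items': [12, 31, 43], 'count': 3}

{'items': [12, 31, 43], 'count': 3}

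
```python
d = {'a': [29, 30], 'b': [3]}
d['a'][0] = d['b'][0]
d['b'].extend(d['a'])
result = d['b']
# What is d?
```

After line 1: d = {'a': [29, 30], 'b': [3]}
After line 2 (a[0] = b[0] = 3): d = {'a': [3, 30], 'b': [3]}
After line 3 (b.extend(a) appends [3, 30]): d = {'a': [3, 30], 'b': [3, 3, 30]}
After line 4: result = d['b'] = [3, 3, 30]

{'a': [3, 30], 'b': [3, 3, 30]}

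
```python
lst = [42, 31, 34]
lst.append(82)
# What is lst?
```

[42, 31, 34, 82]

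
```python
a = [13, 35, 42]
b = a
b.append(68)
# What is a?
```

After line 1: a = [13, 35, 42]
After line 2 (b = a is an alias, same object): a = [13, 35, 42], b = [13, 35, 42]
After line 3 (b.append mutates the shared list): a = [13, 35, 42, 68], b = [13, 35, 42, 68]

[13, 35, 42, 68]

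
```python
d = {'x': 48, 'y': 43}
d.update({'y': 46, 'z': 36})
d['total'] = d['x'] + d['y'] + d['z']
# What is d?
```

After line 1: d = {'x': 48, 'y': 43}
After line 2 (y overwritten, z added): d = {'x': 48, 'y': 46, 'z': 36}
After line 3 (total = 48 + 46 + 36 = 130): d = {'x': 48, 'y': 46, 'z': 36, 'total': 130}

{'x': 48, 'y': 46, 'z': 36, 'total': 130}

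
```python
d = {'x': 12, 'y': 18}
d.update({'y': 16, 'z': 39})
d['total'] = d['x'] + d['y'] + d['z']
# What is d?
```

After line 1: d = {'x': 12, 'y': 18}
After line 2 (y overwritten, z added): d = {'x': 12, 'y': 16, 'z': 39}
After line 3 (total = 12 + 16 + 39 = 67): d = {'x': 12, 'y': 16, 'z': 39, 'total': 67}

{'x': 12, 'y': 16, 'z': 39, 'total': 67}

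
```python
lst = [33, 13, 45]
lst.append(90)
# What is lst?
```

[33, 13, 45, 90]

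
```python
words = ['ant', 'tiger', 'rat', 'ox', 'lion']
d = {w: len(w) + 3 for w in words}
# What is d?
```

{'ant': 6, 'tiger': 8, 'rat': 6, 'ox': 5, 'lion': 7}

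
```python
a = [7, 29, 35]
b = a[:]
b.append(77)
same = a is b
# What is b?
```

After line 1: a = [7, 29, 35]
After line 2 (b = a[:] is a shallow copy, new object): a = [7, 29, 35], b = [7, 29, 35]
After line 3 (append only mutates b): a = [7, 29, 35], b = [7, 29, 35, 77]
After line 4 (same = a is b; different objects -> False): same = False

[7, 29, 35, 77]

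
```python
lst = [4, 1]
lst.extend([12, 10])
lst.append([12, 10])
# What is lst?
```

After line 1: lst = [4, 1]
After line 2 (extend unpacks [12, 10]): lst = [4, 1, 12, 10]
After line 3 (append adds [12, 10] as single element): lst = [4, 1, 12, 10, [12, 10]]

[4, 1, 12, 10, [12, 10]]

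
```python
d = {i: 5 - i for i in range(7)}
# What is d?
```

{0: 5, 1: 4, 2: 3, 3: 2, 4: 1, 5: 0, 6: -1}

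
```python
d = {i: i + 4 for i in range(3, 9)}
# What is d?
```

{3: 7, 4: 8, 5: 9, 6: 10, 7: 11, 8: 12}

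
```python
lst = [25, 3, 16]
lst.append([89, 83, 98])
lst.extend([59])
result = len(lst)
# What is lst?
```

After line 1: lst = [25, 3, 16]
After line 2 (append adds [89, 83, 98] as single element): lst = [25, 3, 16, [89, 83, 98]]
After line 3 (extend unpacks [59], adds 59): lst = [25, 3, 16, [89, 83, 98], 59]
After line 4: result = len(lst) = 5

[25, 3, 16, [89, 83, 98], 59]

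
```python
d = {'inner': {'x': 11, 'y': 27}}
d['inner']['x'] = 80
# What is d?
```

After line 1: d = {'inner': {'x': 11, 'y': 27}}
After line 2 (inner x overwritten): d = {'inner': {'x': 80, 'y': 27}}

{'inner': {'x': 80, 'y': 27}}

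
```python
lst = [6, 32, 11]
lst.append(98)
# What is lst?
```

[6, 32, 11, 98]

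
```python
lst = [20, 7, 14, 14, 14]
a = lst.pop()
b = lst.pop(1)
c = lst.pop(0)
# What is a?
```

After line 1: lst = [20, 7, 14, 14, 14]
After line 2 (pop() -> a = 14): lst = [20, 7, 14, 14]
After line 3 (pop(1) -> b = 7): lst = [20, 14, 14]
After line 4 (pop(0) -> c = 20): lst = [14, 14]

14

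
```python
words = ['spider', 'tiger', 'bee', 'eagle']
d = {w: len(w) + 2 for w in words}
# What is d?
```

{'spider': 8, 'tiger': 7, 'bee': 5, 'eagle': 7}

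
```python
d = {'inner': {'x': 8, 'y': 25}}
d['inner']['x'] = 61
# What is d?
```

After line 1: d = {'inner': {'x': 8, 'y': 25}}
After line 2 (inner x overwritten): d = {'inner': {'x': 61, 'y': 25}}

{'inner': {'x': 61, 'y': 25}}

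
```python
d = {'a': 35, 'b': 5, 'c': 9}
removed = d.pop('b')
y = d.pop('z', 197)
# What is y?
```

After line 1: d = {'a': 35, 'b': 5, 'c': 9}
After line 2 (pop 'b' returns 5): d = {'a': 35, 'c': 9}, removed = 5
After line 3 (pop 'z' missing, returns default 197): d = {'a': 35, 'c': 9}, y = 197

197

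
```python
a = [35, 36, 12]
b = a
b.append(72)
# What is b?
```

After line 1: a = [35, 36, 12]
After line 2 (b = a is an alias, same object): a = [35, 36, 12], b = [35, 36, 12]
After line 3 (b.append mutates the shared list): a = [35, 36, 12, 72], b = [35, 36, 12, 72]

[35, 36, 12, 72]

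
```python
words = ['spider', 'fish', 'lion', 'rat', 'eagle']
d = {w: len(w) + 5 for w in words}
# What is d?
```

{'spider': 11, 'fish': 9, 'lion': 9, 'rat': 8, 'eagle': 10}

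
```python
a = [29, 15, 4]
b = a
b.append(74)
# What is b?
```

After line 1: a = [29, 15, 4]
After line 2 (b = a is an alias, same object): a = [29, 15, 4], b = [29, 15, 4]
After line 3 (b.append mutates the shared list): a = [29, 15, 4, 74], b = [29, 15, 4, 74]

[29, 15, 4, 74]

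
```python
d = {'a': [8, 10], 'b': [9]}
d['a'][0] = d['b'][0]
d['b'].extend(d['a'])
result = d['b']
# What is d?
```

After line 1: d = {'a': [8, 10], 'b': [9]}
After line 2 (a[0] = b[0] = 9): d = {'a': [9, 10], 'b': [9]}
After line 3 (b.extend(a) appends [9, 10]): d = {'a': [9, 10], 'b': [9, 9, 10]}
After line 4: result = d['b'] = [9, 9, 10]

{'a': [9, 10], 'b': [9, 9, 10]}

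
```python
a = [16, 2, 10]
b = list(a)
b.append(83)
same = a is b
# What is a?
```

After line 1: a = [16, 2, 10]
After line 2 (b = list(a) is a shallow copy, new object): a = [16, 2, 10], b = [16, 2, 10]
After line 3 (append only mutates b): a = [16, 2, 10], b = [16, 2, 10, 83]
After line 4 (same = a is b; different objects -> False): same = False

[16, 2, 10]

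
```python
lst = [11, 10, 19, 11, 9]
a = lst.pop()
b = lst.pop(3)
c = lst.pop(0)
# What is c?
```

After line 1: lst = [11, 10, 19, 11, 9]
After line 2 (pop() -> a = 9): lst = [11, 10, 19, 11]
After line 3 (pop(3) -> b = 11): lst = [11, 10, 19]
After line 4 (pop(0) -> c = 11): lst = [10, 19]

11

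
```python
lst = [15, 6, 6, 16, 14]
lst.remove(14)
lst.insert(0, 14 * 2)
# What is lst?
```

After line 1: lst = [15, 6, 6, 16, 14]
After line 2 (remove first 14): lst = [15, 6, 6, 16]
After line 3 (insert 28 at index 0): lst = [28, 15, 6, 6, 16]

[28, 15, 6, 6, 16]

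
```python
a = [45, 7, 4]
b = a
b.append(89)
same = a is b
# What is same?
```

After line 1: a = [45, 7, 4]
After line 2 (b = a is an alias, same object): a = [45, 7, 4], b = [45, 7, 4]
After line 3 (b.append mutates the shared list): a = [45, 7, 4, 89], b = [45, 7, 4, 89]
After line 4 (same = a is b; same object -> True): same = True

True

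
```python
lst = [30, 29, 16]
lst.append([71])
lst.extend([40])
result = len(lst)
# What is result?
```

After line 1: lst = [30, 29, 16]
After line 2 (append adds [71] as single element): lst = [30, 29, 16, [71]]
After line 3 (extend unpacks [40], adds 40): lst = [30, 29, 16, [71], 40]
After line 4: result = len(lst) = 5

5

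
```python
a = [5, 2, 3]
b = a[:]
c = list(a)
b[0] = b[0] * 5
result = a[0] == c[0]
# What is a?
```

After line 1: a = [5, 2, 3]
After line 2 (b = a[:], copy): a = [5, 2, 3], b = [5, 2, 3]
After line 3 (c = list(a) is a copy, new object): c = [5, 2, 3]
After line 4 (b[0] = 5 * 5 = 25; only b mutates (copy)): a = [5, 2, 3], b = [25, 2, 3], c = [5, 2, 3]
After line 5 (a[0] = 5, c[0] = 5; result = True)

[5, 2, 3]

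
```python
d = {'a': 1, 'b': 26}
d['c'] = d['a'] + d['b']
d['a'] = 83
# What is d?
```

After line 1: d = {'a': 1, 'b': 26}
After line 2 (d['c'] = 1 + 26): d = {'a': 1, 'b': 26, 'c': 27}
After line 3: d = {'a': 83, 'b': 26, 'c': 27}

{'a': 83, 'b': 26, 'c': 27}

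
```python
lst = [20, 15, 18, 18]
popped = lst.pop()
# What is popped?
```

18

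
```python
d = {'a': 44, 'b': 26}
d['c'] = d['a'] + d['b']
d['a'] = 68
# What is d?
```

After line 1: d = {'a': 44, 'b': 26}
After line 2 (d['c'] = 44 + 26): d = {'a': 44, 'b': 26, 'c': 70}
After line 3: d = {'a': 68, 'b': 26, 'c': 70}

{'a': 68, 'b': 26, 'c': 70}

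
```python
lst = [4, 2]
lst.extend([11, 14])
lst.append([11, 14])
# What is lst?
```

After line 1: lst = [4, 2]
After line 2 (extend unpacks [11, 14]): lst = [4, 2, 11, 14]
After line 3 (append adds [11, 14] as single element): lst = [4, 2, 11, 14, [11, 14]]

[4, 2, 11, 14, [11, 14]]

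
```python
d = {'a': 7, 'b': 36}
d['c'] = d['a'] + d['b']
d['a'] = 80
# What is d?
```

After line 1: d = {'a': 7, 'b': 36}
After line 2 (d['c'] = 7 + 36): d = {'a': 7, 'b': 36, 'c': 43}
After line 3: d = {'a': 80, 'b': 36, 'c': 43}

{'a': 80, 'b': 36, 'c': 43}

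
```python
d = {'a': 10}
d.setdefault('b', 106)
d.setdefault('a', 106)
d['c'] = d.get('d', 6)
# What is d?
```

After line 1: d = {'a': 10}
After line 2 (setdefault adds 'b'=106): d = {'a': 10, 'b': 106}
After line 3 (setdefault 'a' no-op, already exists): d = {'a': 10, 'b': 106}
After line 4 (get('d', 6) returns default since 'd' not in d): d = {'a': 10, 'b': 106, 'c': 6}

{'a': 10, 'b': 106, 'c': 6}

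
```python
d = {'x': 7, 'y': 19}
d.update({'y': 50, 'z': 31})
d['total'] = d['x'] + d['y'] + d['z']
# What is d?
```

After line 1: d = {'x': 7, 'y': 19}
After line 2 (y overwritten, z added): d = {'x': 7, 'y': 50, 'z': 31}
After line 3 (total = 7 + 50 + 31 = 88): d = {'x': 7, 'y': 50, 'z': 31, 'total': 88}

{'x': 7, 'y': 50, 'z': 31, 'total': 88}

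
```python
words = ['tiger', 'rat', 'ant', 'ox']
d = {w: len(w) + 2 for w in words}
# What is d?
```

{'tiger': 7, 'rat': 5, 'ant': 5, 'ox': 4}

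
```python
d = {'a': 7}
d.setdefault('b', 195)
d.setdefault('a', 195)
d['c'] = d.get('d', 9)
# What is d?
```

After line 1: d = {'a': 7}
After line 2 (setdefault adds 'b'=195): d = {'a': 7, 'b': 195}
After line 3 (setdefault 'a' no-op, already exists): d = {'a': 7, 'b': 195}
After line 4 (get('d', 9) returns default since 'd' not in d): d = {'a': 7, 'b': 195, 'c': 9}

{'a': 7, 'b': 195, 'c': 9}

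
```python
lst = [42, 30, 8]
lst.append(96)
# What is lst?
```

[42, 30, 8, 96]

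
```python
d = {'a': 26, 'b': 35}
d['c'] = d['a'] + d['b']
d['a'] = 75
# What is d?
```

After line 1: d = {'a': 26, 'b': 35}
After line 2 (d['c'] = 26 + 35): d = {'a': 26, 'b': 35, 'c': 61}
After line 3: d = {'a': 75, 'b': 35, 'c': 61}

{'a': 75, 'b': 35, 'c': 61}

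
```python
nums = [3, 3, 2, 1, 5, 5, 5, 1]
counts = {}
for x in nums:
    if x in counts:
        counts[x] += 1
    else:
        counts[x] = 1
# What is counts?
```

Initial: counts = {}, nums = [3, 3, 2, 1, 5, 5, 5, 1]
See 3: counts = {3: 1}
See 3: counts = {3: 2}
See 2: counts = {3: 2, 2: 1}
See 1: counts = {3: 2, 2: 1, 1: 1}
See 5: counts = {3: 2, 2: 1, 1: 1, 5: 1}
See 5: counts = {3: 2, 2: 1, 1: 1, 5: 2}
See 5: counts = {3: 2, 2: 1, 1: 1, 5: 3}
See 1: counts = {3: 2, 2: 1, 1: 2, 5: 3}

{3: 2, 2: 1, 1: 2, 5: 3}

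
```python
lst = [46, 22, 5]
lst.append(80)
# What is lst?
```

[46, 22, 5, 80]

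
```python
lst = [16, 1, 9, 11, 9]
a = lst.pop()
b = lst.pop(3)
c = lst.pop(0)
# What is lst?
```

After line 1: lst = [16, 1, 9, 11, 9]
After line 2 (pop() -> a = 9): lst = [16, 1, 9, 11]
After line 3 (pop(3) -> b = 11): lst = [16, 1, 9]
After line 4 (pop(0) -> c = 16): lst = [1, 9]

[1, 9]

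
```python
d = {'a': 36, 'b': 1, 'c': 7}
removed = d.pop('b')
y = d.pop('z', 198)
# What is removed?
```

After line 1: d = {'a': 36, 'b': 1, 'c': 7}
After line 2 (pop 'b' returns 1): d = {'a': 36, 'c': 7}, removed = 1
After line 3 (pop 'z' missing, returns default 198): d = {'a': 36, 'c': 7}, y = 198

1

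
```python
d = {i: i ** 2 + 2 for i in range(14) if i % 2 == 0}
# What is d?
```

{0: 2, 2: 6, 4: 18, 6: 38, 8: 66, 10: 102, 12: 146}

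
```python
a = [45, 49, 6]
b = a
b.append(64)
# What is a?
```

After line 1: a = [45, 49, 6]
After line 2 (b = a is an alias, same object): a = [45, 49, 6], b = [45, 49, 6]
After line 3 (b.append mutates the shared list): a = [45, 49, 6, 64], b = [45, 49, 6, 64]

[45, 49, 6, 64]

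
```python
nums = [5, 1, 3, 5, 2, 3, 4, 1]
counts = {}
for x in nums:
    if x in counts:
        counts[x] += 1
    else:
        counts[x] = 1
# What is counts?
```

Initial: counts = {}, nums = [5, 1, 3, 5, 2, 3, 4, 1]
See 5: counts = {5: 1}
See 1: counts = {5: 1, 1: 1}
See 3: counts = {5: 1, 1: 1, 3: 1}
See 5: counts = {5: 2, 1: 1, 3: 1}
See 2: counts = {5: 2, 1: 1, 3: 1, 2: 1}
See 3: counts = {5: 2, 1: 1, 3: 2, 2: 1}
See 4: counts = {5: 2, 1: 1, 3: 2, 2: 1, 4: 1}
See 1: counts = {5: 2, 1: 2, 3: 2, 2: 1, 4: 1}

{5: 2, 1: 2, 3: 2, 2: 1, 4: 1}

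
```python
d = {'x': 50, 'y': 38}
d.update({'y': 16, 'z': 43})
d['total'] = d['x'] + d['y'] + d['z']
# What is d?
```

After line 1: d = {'x': 50, 'y': 38}
After line 2 (y overwritten, z added): d = {'x': 50, 'y': 16, 'z': 43}
After line 3 (total = 50 + 16 + 43 = 109): d = {'x': 50, 'y': 16, 'z': 43, 'total': 109}

{'x': 50, 'y': 16, 'z': 43, 'total': 109}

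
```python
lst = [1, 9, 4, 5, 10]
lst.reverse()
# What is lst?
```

[10, 5, 4, 9, 1]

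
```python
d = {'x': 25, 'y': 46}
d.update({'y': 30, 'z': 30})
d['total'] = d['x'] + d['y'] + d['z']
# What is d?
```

After line 1: d = {'x': 25, 'y': 46}
After line 2 (y overwritten, z added): d = {'x': 25, 'y': 30, 'z': 30}
After line 3 (total = 25 + 30 + 30 = 85): d = {'x': 25, 'y': 30, 'z': 30, 'total': 85}

{'x': 25, 'y': 30, 'z': 30, 'total': 85}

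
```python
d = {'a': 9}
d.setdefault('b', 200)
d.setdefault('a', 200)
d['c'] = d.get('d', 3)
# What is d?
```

After line 1: d = {'a': 9}
After line 2 (setdefault adds 'b'=200): d = {'a': 9, 'b': 200}
After line 3 (setdefault 'a' no-op, already exists): d = {'a': 9, 'b': 200}
After line 4 (get('d', 3) returns default since 'd' not in d): d = {'a': 9, 'b': 200, 'c': 3}

{'a': 9, 'b': 200, 'c': 3}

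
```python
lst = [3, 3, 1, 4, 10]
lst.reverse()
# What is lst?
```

[10, 4, 1, 3, 3]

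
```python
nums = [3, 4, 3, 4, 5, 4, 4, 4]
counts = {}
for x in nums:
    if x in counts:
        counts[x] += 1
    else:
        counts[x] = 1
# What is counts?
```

Initial: counts = {}, nums = [3, 4, 3, 4, 5, 4, 4, 4]
See 3: counts = {3: 1}
See 4: counts = {3: 1, 4: 1}
See 3: counts = {3: 2, 4: 1}
See 4: counts = {3: 2, 4: 2}
See 5: counts = {3: 2, 4: 2, 5: 1}
See 4: counts = {3: 2, 4: 3, 5: 1}
See 4: counts = {3: 2, 4: 4, 5: 1}
See 4: counts = {3: 2, 4: 5, 5: 1}

{3: 2, 4: 5, 5: 1}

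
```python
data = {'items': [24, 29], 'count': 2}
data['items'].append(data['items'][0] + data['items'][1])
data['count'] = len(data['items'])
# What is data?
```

After line 1: data = {'items': [24, 29], 'count': 2}
After line 2 (append 24 + 29 = 53): data = {'items': [24, 29, 53], 'count': 2}
After line 3 (count = len(items) = 3): data = {'items': [24, 29, 53], 'count': 3}

{'items': [24, 29, 53], 'count': 3}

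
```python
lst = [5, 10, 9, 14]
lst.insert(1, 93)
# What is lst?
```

[5, 93, 10, 9, 14]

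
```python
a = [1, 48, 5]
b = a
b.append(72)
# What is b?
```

After line 1: a = [1, 48, 5]
After line 2 (b = a is an alias, same object): a = [1, 48, 5], b = [1, 48, 5]
After line 3 (b.append mutates the shared list): a = [1, 48, 5, 72], b = [1, 48, 5, 72]

[1, 48, 5, 72]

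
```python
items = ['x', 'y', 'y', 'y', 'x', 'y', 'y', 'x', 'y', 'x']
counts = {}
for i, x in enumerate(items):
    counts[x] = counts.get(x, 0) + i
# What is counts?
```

Initial: counts = {}, items = ['x', 'y', 'y', 'y', 'x', 'y', 'y', 'x', 'y', 'x']
i=0, x='x': counts = {'x': 0}
i=1, x='y': counts = {'x': 0, 'y': 1}
i=2, x='y': counts = {'x': 0, 'y': 3}
i=3, x='y': counts = {'x': 0, 'y': 6}
i=4, x='x': counts = {'x': 4, 'y': 6}
i=5, x='y': counts = {'x': 4, 'y': 11}
i=6, x='y': counts = {'x': 4, 'y': 17}
i=7, x='x': counts = {'x': 11, 'y': 17}
i=8, x='y': counts = {'x': 11, 'y': 25}
i=9, x='x': counts = {'x': 20, 'y': 25}

{'x': 20, 'y': 25}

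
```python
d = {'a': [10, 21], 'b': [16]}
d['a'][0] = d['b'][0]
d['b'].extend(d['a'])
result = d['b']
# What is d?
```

After line 1: d = {'a': [10, 21], 'b': [16]}
After line 2 (a[0] = b[0] = 16): d = {'a': [16, 21], 'b': [16]}
After line 3 (b.extend(a) appends [16, 21]): d = {'a': [16, 21], 'b': [16, 16, 21]}
After line 4: result = d['b'] = [16, 16, 21]

{'a': [16, 21], 'b': [16, 16, 21]}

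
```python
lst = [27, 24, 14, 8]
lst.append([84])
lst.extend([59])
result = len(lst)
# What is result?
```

After line 1: lst = [27, 24, 14, 8]
After line 2 (append adds [84] as single element): lst = [27, 24, 14, 8, [84]]
After line 3 (extend unpacks [59], adds 59): lst = [27, 24, 14, 8, [84], 59]
After line 4: result = len(lst) = 6

6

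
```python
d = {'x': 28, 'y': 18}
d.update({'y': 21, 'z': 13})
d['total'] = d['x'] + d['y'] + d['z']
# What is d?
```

After line 1: d = {'x': 28, 'y': 18}
After line 2 (y overwritten, z added): d = {'x': 28, 'y': 21, 'z': 13}
After line 3 (total = 28 + 21 + 13 = 62): d = {'x': 28, 'y': 21, 'z': 13, 'total': 62}

{'x': 28, 'y': 21, 'z': 13, 'total': 62}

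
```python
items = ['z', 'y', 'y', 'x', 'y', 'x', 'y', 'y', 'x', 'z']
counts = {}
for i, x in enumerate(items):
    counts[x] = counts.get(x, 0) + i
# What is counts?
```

Initial: counts = {}, items = ['z', 'y', 'y', 'x', 'y', 'x', 'y', 'y', 'x', 'z']
i=0, x='z': counts = {'z': 0}
i=1, x='y': counts = {'z': 0, 'y': 1}
i=2, x='y': counts = {'z': 0, 'y': 3}
i=3, x='x': counts = {'z': 0, 'y': 3, 'x': 3}
i=4, x='y': counts = {'z': 0, 'y': 7, 'x': 3}
i=5, x='x': counts = {'z': 0, 'y': 7, 'x': 8}
i=6, x='y': counts = {'z': 0, 'y': 13, 'x': 8}
i=7, x='y': counts = {'z': 0, 'y': 20, 'x': 8}
i=8, x='x': counts = {'z': 0, 'y': 20, 'x': 16}
i=9, x='z': counts = {'z': 9, 'y': 20, 'x': 16}

{'z': 9, 'y': 20, 'x': 16}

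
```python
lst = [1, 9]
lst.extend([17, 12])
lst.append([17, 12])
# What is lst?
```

After line 1: lst = [1, 9]
After line 2 (extend unpacks [17, 12]): lst = [1, 9, 17, 12]
After line 3 (append adds [17, 12] as single element): lst = [1, 9, 17, 12, [17, 12]]

[1, 9, 17, 12, [17, 12]]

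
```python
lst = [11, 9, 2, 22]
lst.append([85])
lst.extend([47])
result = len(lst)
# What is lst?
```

After line 1: lst = [11, 9, 2, 22]
After line 2 (append adds [85] as single element): lst = [11, 9, 2, 22, [85]]
After line 3 (extend unpacks [47], adds 47): lst = [11, 9, 2, 22, [85], 47]
After line 4: result = len(lst) = 6

[11, 9, 2, 22, [85], 47]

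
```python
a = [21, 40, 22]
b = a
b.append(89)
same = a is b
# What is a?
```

After line 1: a = [21, 40, 22]
After line 2 (b = a is an alias, same object): a = [21, 40, 22], b = [21, 40, 22]
After line 3 (b.append mutates the shared list): a = [21, 40, 22, 89], b = [21, 40, 22, 89]
After line 4 (same = a is b; same object -> True): same = True

[21, 40, 22, 89]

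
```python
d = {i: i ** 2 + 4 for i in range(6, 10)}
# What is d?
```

{6: 40, 7: 53, 8: 68, 9: 85}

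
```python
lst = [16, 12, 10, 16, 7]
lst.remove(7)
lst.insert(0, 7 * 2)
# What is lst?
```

After line 1: lst = [16, 12, 10, 16, 7]
After line 2 (remove first 7): lst = [16, 12, 10, 16]
After line 3 (insert 14 at index 0): lst = [14, 16, 12, 10, 16]

[14, 16, 12, 10, 16]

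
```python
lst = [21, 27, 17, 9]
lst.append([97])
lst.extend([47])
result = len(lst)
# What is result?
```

After line 1: lst = [21, 27, 17, 9]
After line 2 (append adds [97] as single element): lst = [21, 27, 17, 9, [97]]
After line 3 (extend unpacks [47], adds 47): lst = [21, 27, 17, 9, [97], 47]
After line 4: result = len(lst) = 6

6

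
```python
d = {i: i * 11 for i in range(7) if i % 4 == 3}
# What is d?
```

{3: 33}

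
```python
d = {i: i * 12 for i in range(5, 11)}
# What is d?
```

{5: 60, 6: 72, 7: 84, 8: 96, 9: 108, 10: 120}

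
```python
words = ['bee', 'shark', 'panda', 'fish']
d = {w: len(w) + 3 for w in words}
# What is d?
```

{'bee': 6, 'shark': 8, 'panda': 8, 'fish': 7}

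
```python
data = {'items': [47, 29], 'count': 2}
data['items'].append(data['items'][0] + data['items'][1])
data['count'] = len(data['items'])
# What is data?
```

After line 1: data = {'items': [47, 29], 'count': 2}
After line 2 (append 47 + 29 = 76): data = {'items': [47, 29, 76], 'count': 2}
After line 3 (count = len(items) = 3): data = {'items': [47, 29, 76], 'count': 3}

{'items': [47, 29, 76], 'count': 3}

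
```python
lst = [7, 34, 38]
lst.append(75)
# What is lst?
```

[7, 34, 38, 75]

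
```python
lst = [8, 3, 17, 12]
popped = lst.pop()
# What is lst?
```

[8, 3, 17]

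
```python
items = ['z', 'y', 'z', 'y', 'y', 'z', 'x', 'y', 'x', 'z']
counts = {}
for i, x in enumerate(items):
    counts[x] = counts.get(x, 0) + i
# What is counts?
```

Initial: counts = {}, items = ['z', 'y', 'z', 'y', 'y', 'z', 'x', 'y', 'x', 'z']
i=0, x='z': counts = {'z': 0}
i=1, x='y': counts = {'z': 0, 'y': 1}
i=2, x='z': counts = {'z': 2, 'y': 1}
i=3, x='y': counts = {'z': 2, 'y': 4}
i=4, x='y': counts = {'z': 2, 'y': 8}
i=5, x='z': counts = {'z': 7, 'y': 8}
i=6, x='x': counts = {'z': 7, 'y': 8, 'x': 6}
i=7, x='y': counts = {'z': 7, 'y': 15, 'x': 6}
i=8, x='x': counts = {'z': 7, 'y': 15, 'x': 14}
i=9, x='z': counts = {'z': 16, 'y': 15, 'x': 14}

{'z': 16, 'y': 15, 'x': 14}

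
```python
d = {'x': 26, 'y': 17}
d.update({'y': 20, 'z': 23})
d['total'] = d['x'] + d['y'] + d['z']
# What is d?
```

After line 1: d = {'x': 26, 'y': 17}
After line 2 (y overwritten, z added): d = {'x': 26, 'y': 20, 'z': 23}
After line 3 (total = 26 + 20 + 23 = 69): d = {'x': 26, 'y': 20, 'z': 23, 'total': 69}

{'x': 26, 'y': 20, 'z': 23, 'total': 69}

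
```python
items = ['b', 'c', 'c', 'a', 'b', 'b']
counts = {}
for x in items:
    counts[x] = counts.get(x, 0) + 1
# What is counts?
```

Initial: counts = {}, items = ['b', 'c', 'c', 'a', 'b', 'b']
See 'b': counts = {'b': 1}
See 'c': counts = {'b': 1, 'c': 1}
See 'c': counts = {'b': 1, 'c': 2}
See 'a': counts = {'b': 1, 'c': 2, 'a': 1}
See 'b': counts = {'b': 2, 'c': 2, 'a': 1}
See 'b': counts = {'b': 3, 'c': 2, 'a': 1}

{'b': 3, 'c': 2, 'a': 1}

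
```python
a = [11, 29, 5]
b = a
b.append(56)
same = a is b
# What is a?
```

After line 1: a = [11, 29, 5]
After line 2 (b = a is an alias, same object): a = [11, 29, 5], b = [11, 29, 5]
After line 3 (b.append mutates the shared list): a = [11, 29, 5, 56], b = [11, 29, 5, 56]
After line 4 (same = a is b; same object -> True): same = True

[11, 29, 5, 56]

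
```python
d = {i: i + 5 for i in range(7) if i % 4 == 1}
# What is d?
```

{1: 6, 5: 10}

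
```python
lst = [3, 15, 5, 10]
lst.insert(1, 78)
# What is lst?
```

[3, 78, 15, 5, 10]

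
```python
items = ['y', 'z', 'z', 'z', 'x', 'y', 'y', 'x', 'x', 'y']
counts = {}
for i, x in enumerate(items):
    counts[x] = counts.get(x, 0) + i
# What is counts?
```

Initial: counts = {}, items = ['y', 'z', 'z', 'z', 'x', 'y', 'y', 'x', 'x', 'y']
i=0, x='y': counts = {'y': 0}
i=1, x='z': counts = {'y': 0, 'z': 1}
i=2, x='z': counts = {'y': 0, 'z': 3}
i=3, x='z': counts = {'y': 0, 'z': 6}
i=4, x='x': counts = {'y': 0, 'z': 6, 'x': 4}
i=5, x='y': counts = {'y': 5, 'z': 6, 'x': 4}
i=6, x='y': counts = {'y': 11, 'z': 6, 'x': 4}
i=7, x='x': counts = {'y': 11, 'z': 6, 'x': 11}
i=8, x='x': counts = {'y': 11, 'z': 6, 'x': 19}
i=9, x='y': counts = {'y': 20, 'z': 6, 'x': 19}

{'y': 20, 'z': 6, 'x': 19}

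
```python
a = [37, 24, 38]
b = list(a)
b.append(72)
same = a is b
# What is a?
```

After line 1: a = [37, 24, 38]
After line 2 (b = list(a) is a shallow copy, new object): a = [37, 24, 38], b = [37, 24, 38]
After line 3 (append only mutates b): a = [37, 24, 38], b = [37, 24, 38, 72]
After line 4 (same = a is b; different objects -> False): same = False

[37, 24, 38]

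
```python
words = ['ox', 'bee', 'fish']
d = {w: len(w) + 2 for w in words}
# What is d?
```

{'ox': 4, 'bee': 5, 'fish': 6}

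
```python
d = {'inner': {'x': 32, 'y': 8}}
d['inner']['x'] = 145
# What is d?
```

After line 1: d = {'inner': {'x': 32, 'y': 8}}
After line 2 (inner x overwritten): d = {'inner': {'x': 145, 'y': 8}}

{'inner': {'x': 145, 'y': 8}}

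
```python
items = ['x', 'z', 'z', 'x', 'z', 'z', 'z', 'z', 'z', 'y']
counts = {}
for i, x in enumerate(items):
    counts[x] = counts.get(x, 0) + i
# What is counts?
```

Initial: counts = {}, items = ['x', 'z', 'z', 'x', 'z', 'z', 'z', 'z', 'z', 'y']
i=0, x='x': counts = {'x': 0}
i=1, x='z': counts = {'x': 0, 'z': 1}
i=2, x='z': counts = {'x': 0, 'z': 3}
i=3, x='x': counts = {'x': 3, 'z': 3}
i=4, x='z': counts = {'x': 3, 'z': 7}
i=5, x='z': counts = {'x': 3, 'z': 12}
i=6, x='z': counts = {'x': 3, 'z': 18}
i=7, x='z': counts = {'x': 3, 'z': 25}
i=8, x='z': counts = {'x': 3, 'z': 33}
i=9, x='y': counts = {'x': 3, 'z': 33, 'y': 9}

{'x': 3, 'z': 33, 'y': 9}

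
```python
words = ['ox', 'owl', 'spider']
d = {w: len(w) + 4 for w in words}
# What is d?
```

{'ox': 6, 'owl': 7, 'spider': 10}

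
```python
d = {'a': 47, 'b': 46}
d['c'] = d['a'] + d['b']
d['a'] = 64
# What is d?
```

After line 1: d = {'a': 47, 'b': 46}
After line 2 (d['c'] = 47 + 46): d = {'a': 47, 'b': 46, 'c': 93}
After line 3: d = {'a': 64, 'b': 46, 'c': 93}

{'a': 64, 'b': 46, 'c': 93}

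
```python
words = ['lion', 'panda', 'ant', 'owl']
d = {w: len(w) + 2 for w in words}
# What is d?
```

{'lion': 6, 'panda': 7, 'ant': 5, 'owl': 5}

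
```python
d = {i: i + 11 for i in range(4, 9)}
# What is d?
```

{4: 15, 5: 16, 6: 17, 7: 18, 8: 19}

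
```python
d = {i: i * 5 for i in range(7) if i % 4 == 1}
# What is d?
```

{1: 5, 5: 25}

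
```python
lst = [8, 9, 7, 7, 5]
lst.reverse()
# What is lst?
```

[5, 7, 7, 9, 8]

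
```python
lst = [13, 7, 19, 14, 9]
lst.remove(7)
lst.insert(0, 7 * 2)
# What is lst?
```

After line 1: lst = [13, 7, 19, 14, 9]
After line 2 (remove first 7): lst = [13, 19, 14, 9]
After line 3 (insert 14 at index 0): lst = [14, 13, 19, 14, 9]

[14, 13, 19, 14, 9]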